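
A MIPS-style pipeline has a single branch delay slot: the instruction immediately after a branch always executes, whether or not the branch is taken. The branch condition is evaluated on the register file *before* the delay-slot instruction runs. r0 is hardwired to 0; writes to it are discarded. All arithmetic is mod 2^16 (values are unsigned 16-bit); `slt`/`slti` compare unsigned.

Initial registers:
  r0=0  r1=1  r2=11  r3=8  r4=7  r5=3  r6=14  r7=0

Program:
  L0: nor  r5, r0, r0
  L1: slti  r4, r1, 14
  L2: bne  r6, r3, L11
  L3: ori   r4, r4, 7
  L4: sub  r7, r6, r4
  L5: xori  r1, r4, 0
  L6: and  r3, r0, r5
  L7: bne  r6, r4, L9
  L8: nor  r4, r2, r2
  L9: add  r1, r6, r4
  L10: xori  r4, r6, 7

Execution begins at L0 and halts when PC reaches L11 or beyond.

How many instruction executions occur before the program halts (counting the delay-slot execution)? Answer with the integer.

4

  step pc=0: nor  r5, r0, r0  regs=(0,1,11,8,7,65535,14,0)
  step pc=1: slti  r4, r1, 14  regs=(0,1,11,8,1,65535,14,0)
  step pc=2: bne  r6, r3, L11  cond=T  regs=(0,1,11,8,1,65535,14,0)
  step pc=3: ori   r4, r4, 7  regs=(0,1,11,8,7,65535,14,0)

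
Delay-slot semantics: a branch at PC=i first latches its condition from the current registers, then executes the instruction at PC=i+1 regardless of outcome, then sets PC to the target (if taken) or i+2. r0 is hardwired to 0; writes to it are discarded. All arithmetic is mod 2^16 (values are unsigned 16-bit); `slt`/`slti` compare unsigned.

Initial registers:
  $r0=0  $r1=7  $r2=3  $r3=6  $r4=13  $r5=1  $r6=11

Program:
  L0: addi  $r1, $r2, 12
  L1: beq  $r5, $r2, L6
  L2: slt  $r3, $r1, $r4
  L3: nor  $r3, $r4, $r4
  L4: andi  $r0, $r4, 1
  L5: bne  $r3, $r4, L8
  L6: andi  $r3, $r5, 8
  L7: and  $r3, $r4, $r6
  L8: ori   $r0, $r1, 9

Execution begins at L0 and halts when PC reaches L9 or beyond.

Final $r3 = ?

PC=0  addi  $r1, $r2, 12     | $r0=0 $r1=15 $r2=3 $r3=6 $r4=13 $r5=1 $r6=11
PC=1  beq  $r5, $r2, L6      | $r0=0 $r1=15 $r2=3 $r3=6 $r4=13 $r5=1 $r6=11  [not taken]
PC=2  slt  $r3, $r1, $r4     | $r0=0 $r1=15 $r2=3 $r3=0 $r4=13 $r5=1 $r6=11
PC=3  nor  $r3, $r4, $r4     | $r0=0 $r1=15 $r2=3 $r3=65522 $r4=13 $r5=1 $r6=11
PC=4  andi  $r0, $r4, 1      | $r0=0 $r1=15 $r2=3 $r3=65522 $r4=13 $r5=1 $r6=11
PC=5  bne  $r3, $r4, L8      | $r0=0 $r1=15 $r2=3 $r3=65522 $r4=13 $r5=1 $r6=11  [TAKEN]
PC=6  andi  $r3, $r5, 8      | $r0=0 $r1=15 $r2=3 $r3=0 $r4=13 $r5=1 $r6=11
PC=8  ori   $r0, $r1, 9      | $r0=0 $r1=15 $r2=3 $r3=0 $r4=13 $r5=1 $r6=11

0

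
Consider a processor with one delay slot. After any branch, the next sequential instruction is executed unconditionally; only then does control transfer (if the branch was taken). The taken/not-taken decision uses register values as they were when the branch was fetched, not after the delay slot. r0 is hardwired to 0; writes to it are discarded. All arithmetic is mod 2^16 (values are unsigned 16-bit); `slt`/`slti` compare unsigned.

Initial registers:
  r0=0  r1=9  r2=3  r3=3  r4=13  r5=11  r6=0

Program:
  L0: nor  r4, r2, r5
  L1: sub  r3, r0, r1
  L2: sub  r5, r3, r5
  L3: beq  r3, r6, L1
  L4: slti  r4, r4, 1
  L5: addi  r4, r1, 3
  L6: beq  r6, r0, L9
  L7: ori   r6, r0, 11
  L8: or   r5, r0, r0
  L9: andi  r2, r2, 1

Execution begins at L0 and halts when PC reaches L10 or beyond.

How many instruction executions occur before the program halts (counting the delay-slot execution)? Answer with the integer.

  step pc=0: nor  r4, r2, r5  regs=(0,9,3,3,65524,11,0)
  step pc=1: sub  r3, r0, r1  regs=(0,9,3,65527,65524,11,0)
  step pc=2: sub  r5, r3, r5  regs=(0,9,3,65527,65524,65516,0)
  step pc=3: beq  r3, r6, L1  cond=F  regs=(0,9,3,65527,65524,65516,0)
  step pc=4: slti  r4, r4, 1  regs=(0,9,3,65527,0,65516,0)
  step pc=5: addi  r4, r1, 3  regs=(0,9,3,65527,12,65516,0)
  step pc=6: beq  r6, r0, L9  cond=T  regs=(0,9,3,65527,12,65516,0)
  step pc=7: ori   r6, r0, 11  regs=(0,9,3,65527,12,65516,11)
  step pc=9: andi  r2, r2, 1  regs=(0,9,1,65527,12,65516,11)

9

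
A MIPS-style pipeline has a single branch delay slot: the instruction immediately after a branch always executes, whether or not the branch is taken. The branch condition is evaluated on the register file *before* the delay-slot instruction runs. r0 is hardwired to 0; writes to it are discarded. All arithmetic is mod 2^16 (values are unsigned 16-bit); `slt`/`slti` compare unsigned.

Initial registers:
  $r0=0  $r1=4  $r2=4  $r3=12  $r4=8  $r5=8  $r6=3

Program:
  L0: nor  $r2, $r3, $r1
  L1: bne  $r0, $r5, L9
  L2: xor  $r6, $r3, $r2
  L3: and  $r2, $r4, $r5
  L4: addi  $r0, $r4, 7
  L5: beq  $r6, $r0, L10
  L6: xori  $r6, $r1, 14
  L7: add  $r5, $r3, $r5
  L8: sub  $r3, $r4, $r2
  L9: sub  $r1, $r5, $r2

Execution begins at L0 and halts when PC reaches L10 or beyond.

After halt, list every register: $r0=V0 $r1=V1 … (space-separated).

PC=0  nor  $r2, $r3, $r1     | $r0=0 $r1=4 $r2=65523 $r3=12 $r4=8 $r5=8 $r6=3
PC=1  bne  $r0, $r5, L9      | $r0=0 $r1=4 $r2=65523 $r3=12 $r4=8 $r5=8 $r6=3  [TAKEN]
PC=2  xor  $r6, $r3, $r2     | $r0=0 $r1=4 $r2=65523 $r3=12 $r4=8 $r5=8 $r6=65535
PC=9  sub  $r1, $r5, $r2     | $r0=0 $r1=21 $r2=65523 $r3=12 $r4=8 $r5=8 $r6=65535

$r0=0 $r1=21 $r2=65523 $r3=12 $r4=8 $r5=8 $r6=65535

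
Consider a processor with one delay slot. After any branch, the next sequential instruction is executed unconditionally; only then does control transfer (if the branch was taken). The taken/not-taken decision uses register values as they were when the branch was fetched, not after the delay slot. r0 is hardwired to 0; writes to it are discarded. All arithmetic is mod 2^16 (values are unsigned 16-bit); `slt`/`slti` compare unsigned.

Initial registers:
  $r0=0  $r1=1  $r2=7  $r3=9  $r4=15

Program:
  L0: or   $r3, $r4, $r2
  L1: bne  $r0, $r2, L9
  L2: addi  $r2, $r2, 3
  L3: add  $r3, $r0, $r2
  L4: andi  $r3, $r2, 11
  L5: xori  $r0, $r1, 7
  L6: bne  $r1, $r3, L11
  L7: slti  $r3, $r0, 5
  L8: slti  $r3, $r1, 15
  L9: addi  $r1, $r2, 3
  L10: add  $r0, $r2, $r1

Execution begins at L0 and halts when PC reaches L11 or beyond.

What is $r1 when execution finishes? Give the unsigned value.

  step pc=0: or   $r3, $r4, $r2  regs=(0,1,7,15,15)
  step pc=1: bne  $r0, $r2, L9  cond=T  regs=(0,1,7,15,15)
  step pc=2: addi  $r2, $r2, 3  regs=(0,1,10,15,15)
  step pc=9: addi  $r1, $r2, 3  regs=(0,13,10,15,15)
  step pc=10: add  $r0, $r2, $r1  regs=(0,13,10,15,15)

13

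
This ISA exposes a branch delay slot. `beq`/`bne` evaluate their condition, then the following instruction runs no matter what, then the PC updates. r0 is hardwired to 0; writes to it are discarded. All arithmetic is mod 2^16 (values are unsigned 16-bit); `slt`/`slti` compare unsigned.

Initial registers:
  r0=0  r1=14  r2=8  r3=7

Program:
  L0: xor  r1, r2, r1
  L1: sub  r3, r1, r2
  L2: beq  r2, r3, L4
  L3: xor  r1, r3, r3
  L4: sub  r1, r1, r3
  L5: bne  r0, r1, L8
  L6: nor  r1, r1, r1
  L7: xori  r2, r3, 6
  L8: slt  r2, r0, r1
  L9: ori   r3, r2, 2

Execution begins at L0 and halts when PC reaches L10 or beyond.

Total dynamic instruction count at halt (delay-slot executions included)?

[0] xor  r1, r2, r1  →  {r0:0, r1:6, r2:8, r3:7}
[1] sub  r3, r1, r2  →  {r0:0, r1:6, r2:8, r3:65534}
[2] beq  r2, r3, L4  →  {r0:0, r1:6, r2:8, r3:65534}  ⟨branch fallthrough⟩
[3] xor  r1, r3, r3  →  {r0:0, r1:0, r2:8, r3:65534}
[4] sub  r1, r1, r3  →  {r0:0, r1:2, r2:8, r3:65534}
[5] bne  r0, r1, L8  →  {r0:0, r1:2, r2:8, r3:65534}  ⟨branch taken⟩
[6] nor  r1, r1, r1  →  {r0:0, r1:65533, r2:8, r3:65534}
[8] slt  r2, r0, r1  →  {r0:0, r1:65533, r2:1, r3:65534}
[9] ori   r3, r2, 2  →  {r0:0, r1:65533, r2:1, r3:3}

9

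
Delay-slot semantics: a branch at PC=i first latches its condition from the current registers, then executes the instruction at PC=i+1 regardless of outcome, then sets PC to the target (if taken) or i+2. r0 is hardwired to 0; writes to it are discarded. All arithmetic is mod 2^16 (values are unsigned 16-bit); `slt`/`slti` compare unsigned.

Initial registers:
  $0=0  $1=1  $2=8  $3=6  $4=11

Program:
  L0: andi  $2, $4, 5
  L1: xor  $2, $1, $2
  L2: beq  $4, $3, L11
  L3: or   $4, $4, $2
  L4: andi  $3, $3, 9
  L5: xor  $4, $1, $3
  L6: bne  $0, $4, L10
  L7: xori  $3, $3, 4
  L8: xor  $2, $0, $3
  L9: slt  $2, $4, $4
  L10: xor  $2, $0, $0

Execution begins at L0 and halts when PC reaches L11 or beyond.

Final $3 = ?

4

  step pc=0: andi  $2, $4, 5  regs=(0,1,1,6,11)
  step pc=1: xor  $2, $1, $2  regs=(0,1,0,6,11)
  step pc=2: beq  $4, $3, L11  cond=F  regs=(0,1,0,6,11)
  step pc=3: or   $4, $4, $2  regs=(0,1,0,6,11)
  step pc=4: andi  $3, $3, 9  regs=(0,1,0,0,11)
  step pc=5: xor  $4, $1, $3  regs=(0,1,0,0,1)
  step pc=6: bne  $0, $4, L10  cond=T  regs=(0,1,0,0,1)
  step pc=7: xori  $3, $3, 4  regs=(0,1,0,4,1)
  step pc=10: xor  $2, $0, $0  regs=(0,1,0,4,1)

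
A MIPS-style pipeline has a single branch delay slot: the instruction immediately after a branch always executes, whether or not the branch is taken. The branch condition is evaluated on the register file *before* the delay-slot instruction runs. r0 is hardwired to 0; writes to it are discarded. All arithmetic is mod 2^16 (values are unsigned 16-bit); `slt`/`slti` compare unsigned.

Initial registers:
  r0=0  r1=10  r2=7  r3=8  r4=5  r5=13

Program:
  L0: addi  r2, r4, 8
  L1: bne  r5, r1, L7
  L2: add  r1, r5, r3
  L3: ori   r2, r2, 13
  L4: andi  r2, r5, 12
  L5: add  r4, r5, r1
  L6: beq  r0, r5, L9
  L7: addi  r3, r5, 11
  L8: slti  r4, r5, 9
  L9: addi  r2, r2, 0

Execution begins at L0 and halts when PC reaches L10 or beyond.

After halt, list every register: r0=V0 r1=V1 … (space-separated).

#0 addi  r2, r4, 8 ; 0/10/13/8/5/13
#1 bne  r5, r1, L7 ; 0/10/13/8/5/13 ; →target
#2 add  r1, r5, r3 ; 0/21/13/8/5/13
#7 addi  r3, r5, 11 ; 0/21/13/24/5/13
#8 slti  r4, r5, 9 ; 0/21/13/24/0/13
#9 addi  r2, r2, 0 ; 0/21/13/24/0/13

r0=0 r1=21 r2=13 r3=24 r4=0 r5=13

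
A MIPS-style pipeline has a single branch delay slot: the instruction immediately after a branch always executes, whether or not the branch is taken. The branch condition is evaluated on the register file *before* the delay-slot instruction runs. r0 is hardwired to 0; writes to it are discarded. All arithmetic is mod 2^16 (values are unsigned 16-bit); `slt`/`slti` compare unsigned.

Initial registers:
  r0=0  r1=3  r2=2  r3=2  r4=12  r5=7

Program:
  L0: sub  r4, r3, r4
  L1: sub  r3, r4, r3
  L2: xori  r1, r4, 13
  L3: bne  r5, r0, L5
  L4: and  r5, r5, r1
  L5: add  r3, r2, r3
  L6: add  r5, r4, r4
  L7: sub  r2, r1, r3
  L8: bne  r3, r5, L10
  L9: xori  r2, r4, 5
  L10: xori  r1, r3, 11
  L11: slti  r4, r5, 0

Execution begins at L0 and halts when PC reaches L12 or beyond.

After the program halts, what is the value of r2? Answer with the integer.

65523

  step pc=0: sub  r4, r3, r4  regs=(0,3,2,2,65526,7)
  step pc=1: sub  r3, r4, r3  regs=(0,3,2,65524,65526,7)
  step pc=2: xori  r1, r4, 13  regs=(0,65531,2,65524,65526,7)
  step pc=3: bne  r5, r0, L5  cond=T  regs=(0,65531,2,65524,65526,7)
  step pc=4: and  r5, r5, r1  regs=(0,65531,2,65524,65526,3)
  step pc=5: add  r3, r2, r3  regs=(0,65531,2,65526,65526,3)
  step pc=6: add  r5, r4, r4  regs=(0,65531,2,65526,65526,65516)
  step pc=7: sub  r2, r1, r3  regs=(0,65531,5,65526,65526,65516)
  step pc=8: bne  r3, r5, L10  cond=T  regs=(0,65531,5,65526,65526,65516)
  step pc=9: xori  r2, r4, 5  regs=(0,65531,65523,65526,65526,65516)
  step pc=10: xori  r1, r3, 11  regs=(0,65533,65523,65526,65526,65516)
  step pc=11: slti  r4, r5, 0  regs=(0,65533,65523,65526,0,65516)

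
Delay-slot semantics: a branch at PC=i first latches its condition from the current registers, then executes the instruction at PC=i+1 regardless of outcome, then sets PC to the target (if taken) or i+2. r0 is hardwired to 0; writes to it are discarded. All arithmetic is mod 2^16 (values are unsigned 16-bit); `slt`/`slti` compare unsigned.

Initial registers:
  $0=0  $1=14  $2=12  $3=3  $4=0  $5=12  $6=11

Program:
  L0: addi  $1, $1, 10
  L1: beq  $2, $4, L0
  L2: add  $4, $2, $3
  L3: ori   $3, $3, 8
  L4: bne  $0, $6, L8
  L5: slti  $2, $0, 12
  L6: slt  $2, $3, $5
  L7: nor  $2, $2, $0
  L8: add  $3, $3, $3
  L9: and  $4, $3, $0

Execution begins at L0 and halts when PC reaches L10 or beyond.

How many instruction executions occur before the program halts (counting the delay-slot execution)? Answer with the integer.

8

[0] addi  $1, $1, 10  →  {$0:0, $1:24, $2:12, $3:3, $4:0, $5:12, $6:11}
[1] beq  $2, $4, L0  →  {$0:0, $1:24, $2:12, $3:3, $4:0, $5:12, $6:11}  ⟨branch fallthrough⟩
[2] add  $4, $2, $3  →  {$0:0, $1:24, $2:12, $3:3, $4:15, $5:12, $6:11}
[3] ori   $3, $3, 8  →  {$0:0, $1:24, $2:12, $3:11, $4:15, $5:12, $6:11}
[4] bne  $0, $6, L8  →  {$0:0, $1:24, $2:12, $3:11, $4:15, $5:12, $6:11}  ⟨branch taken⟩
[5] slti  $2, $0, 12  →  {$0:0, $1:24, $2:1, $3:11, $4:15, $5:12, $6:11}
[8] add  $3, $3, $3  →  {$0:0, $1:24, $2:1, $3:22, $4:15, $5:12, $6:11}
[9] and  $4, $3, $0  →  {$0:0, $1:24, $2:1, $3:22, $4:0, $5:12, $6:11}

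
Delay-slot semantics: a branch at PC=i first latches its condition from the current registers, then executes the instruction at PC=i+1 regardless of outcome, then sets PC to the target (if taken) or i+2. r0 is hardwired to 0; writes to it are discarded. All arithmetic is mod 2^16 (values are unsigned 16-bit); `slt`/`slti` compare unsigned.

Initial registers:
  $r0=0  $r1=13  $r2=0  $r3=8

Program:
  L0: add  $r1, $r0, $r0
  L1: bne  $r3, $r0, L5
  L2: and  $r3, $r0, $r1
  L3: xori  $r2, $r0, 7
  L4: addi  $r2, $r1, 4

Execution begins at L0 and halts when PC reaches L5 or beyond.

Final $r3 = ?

[0] add  $r1, $r0, $r0  →  {$r0:0, $r1:0, $r2:0, $r3:8}
[1] bne  $r3, $r0, L5  →  {$r0:0, $r1:0, $r2:0, $r3:8}  ⟨branch taken⟩
[2] and  $r3, $r0, $r1  →  {$r0:0, $r1:0, $r2:0, $r3:0}

0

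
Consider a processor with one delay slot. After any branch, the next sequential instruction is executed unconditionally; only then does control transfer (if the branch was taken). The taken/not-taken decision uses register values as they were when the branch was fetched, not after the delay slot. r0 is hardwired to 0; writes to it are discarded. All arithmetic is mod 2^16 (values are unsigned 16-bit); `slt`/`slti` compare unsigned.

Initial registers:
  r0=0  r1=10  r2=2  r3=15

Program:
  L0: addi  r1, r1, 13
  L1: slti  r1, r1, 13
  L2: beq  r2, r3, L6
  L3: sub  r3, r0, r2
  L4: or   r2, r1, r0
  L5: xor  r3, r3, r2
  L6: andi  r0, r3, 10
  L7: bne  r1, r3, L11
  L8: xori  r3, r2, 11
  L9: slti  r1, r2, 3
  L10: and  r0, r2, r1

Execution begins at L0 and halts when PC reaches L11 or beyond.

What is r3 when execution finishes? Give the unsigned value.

11

#0 addi  r1, r1, 13 ; 0/23/2/15
#1 slti  r1, r1, 13 ; 0/0/2/15
#2 beq  r2, r3, L6 ; 0/0/2/15 ; →fallthru
#3 sub  r3, r0, r2 ; 0/0/2/65534
#4 or   r2, r1, r0 ; 0/0/0/65534
#5 xor  r3, r3, r2 ; 0/0/0/65534
#6 andi  r0, r3, 10 ; 0/0/0/65534
#7 bne  r1, r3, L11 ; 0/0/0/65534 ; →target
#8 xori  r3, r2, 11 ; 0/0/0/11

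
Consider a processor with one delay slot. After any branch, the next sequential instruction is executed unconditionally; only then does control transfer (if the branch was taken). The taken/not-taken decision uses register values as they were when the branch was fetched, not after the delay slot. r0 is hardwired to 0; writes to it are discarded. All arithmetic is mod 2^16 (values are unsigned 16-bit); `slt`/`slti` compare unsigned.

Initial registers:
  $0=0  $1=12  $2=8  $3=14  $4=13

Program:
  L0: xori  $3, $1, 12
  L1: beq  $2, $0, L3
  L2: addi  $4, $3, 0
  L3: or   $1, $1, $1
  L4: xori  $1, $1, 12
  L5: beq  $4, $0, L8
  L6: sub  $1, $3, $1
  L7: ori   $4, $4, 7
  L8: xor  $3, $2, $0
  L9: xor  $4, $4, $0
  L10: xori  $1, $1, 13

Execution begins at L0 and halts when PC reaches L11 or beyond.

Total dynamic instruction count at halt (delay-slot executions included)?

  step pc=0: xori  $3, $1, 12  regs=(0,12,8,0,13)
  step pc=1: beq  $2, $0, L3  cond=F  regs=(0,12,8,0,13)
  step pc=2: addi  $4, $3, 0  regs=(0,12,8,0,0)
  step pc=3: or   $1, $1, $1  regs=(0,12,8,0,0)
  step pc=4: xori  $1, $1, 12  regs=(0,0,8,0,0)
  step pc=5: beq  $4, $0, L8  cond=T  regs=(0,0,8,0,0)
  step pc=6: sub  $1, $3, $1  regs=(0,0,8,0,0)
  step pc=8: xor  $3, $2, $0  regs=(0,0,8,8,0)
  step pc=9: xor  $4, $4, $0  regs=(0,0,8,8,0)
  step pc=10: xori  $1, $1, 13  regs=(0,13,8,8,0)

10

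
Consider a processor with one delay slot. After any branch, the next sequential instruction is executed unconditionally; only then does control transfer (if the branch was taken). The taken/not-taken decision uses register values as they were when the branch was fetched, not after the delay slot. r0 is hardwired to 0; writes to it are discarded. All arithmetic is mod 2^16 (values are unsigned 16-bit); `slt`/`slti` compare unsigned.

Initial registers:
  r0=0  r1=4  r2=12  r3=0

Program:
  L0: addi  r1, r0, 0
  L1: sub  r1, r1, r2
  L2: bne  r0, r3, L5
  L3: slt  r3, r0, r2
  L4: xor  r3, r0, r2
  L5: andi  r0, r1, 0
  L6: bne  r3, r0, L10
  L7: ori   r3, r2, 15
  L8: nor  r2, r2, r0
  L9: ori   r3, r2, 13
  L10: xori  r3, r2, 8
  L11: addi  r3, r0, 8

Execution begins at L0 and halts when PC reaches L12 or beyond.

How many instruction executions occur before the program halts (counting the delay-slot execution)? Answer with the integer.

10

#0 addi  r1, r0, 0 ; 0/0/12/0
#1 sub  r1, r1, r2 ; 0/65524/12/0
#2 bne  r0, r3, L5 ; 0/65524/12/0 ; →fallthru
#3 slt  r3, r0, r2 ; 0/65524/12/1
#4 xor  r3, r0, r2 ; 0/65524/12/12
#5 andi  r0, r1, 0 ; 0/65524/12/12
#6 bne  r3, r0, L10 ; 0/65524/12/12 ; →target
#7 ori   r3, r2, 15 ; 0/65524/12/15
#10 xori  r3, r2, 8 ; 0/65524/12/4
#11 addi  r3, r0, 8 ; 0/65524/12/8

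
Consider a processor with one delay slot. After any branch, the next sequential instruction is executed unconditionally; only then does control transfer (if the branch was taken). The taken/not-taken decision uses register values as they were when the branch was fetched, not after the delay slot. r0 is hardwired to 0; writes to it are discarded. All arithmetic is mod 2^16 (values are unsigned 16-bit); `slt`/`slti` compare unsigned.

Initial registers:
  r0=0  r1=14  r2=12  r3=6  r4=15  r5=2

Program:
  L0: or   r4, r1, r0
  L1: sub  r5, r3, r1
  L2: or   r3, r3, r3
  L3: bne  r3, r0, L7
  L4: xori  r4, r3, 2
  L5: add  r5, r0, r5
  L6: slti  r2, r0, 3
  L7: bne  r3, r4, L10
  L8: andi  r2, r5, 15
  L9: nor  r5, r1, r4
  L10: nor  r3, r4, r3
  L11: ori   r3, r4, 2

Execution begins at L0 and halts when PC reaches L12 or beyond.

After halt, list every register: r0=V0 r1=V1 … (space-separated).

[0] or   r4, r1, r0  →  {r0:0, r1:14, r2:12, r3:6, r4:14, r5:2}
[1] sub  r5, r3, r1  →  {r0:0, r1:14, r2:12, r3:6, r4:14, r5:65528}
[2] or   r3, r3, r3  →  {r0:0, r1:14, r2:12, r3:6, r4:14, r5:65528}
[3] bne  r3, r0, L7  →  {r0:0, r1:14, r2:12, r3:6, r4:14, r5:65528}  ⟨branch taken⟩
[4] xori  r4, r3, 2  →  {r0:0, r1:14, r2:12, r3:6, r4:4, r5:65528}
[7] bne  r3, r4, L10  →  {r0:0, r1:14, r2:12, r3:6, r4:4, r5:65528}  ⟨branch taken⟩
[8] andi  r2, r5, 15  →  {r0:0, r1:14, r2:8, r3:6, r4:4, r5:65528}
[10] nor  r3, r4, r3  →  {r0:0, r1:14, r2:8, r3:65529, r4:4, r5:65528}
[11] ori   r3, r4, 2  →  {r0:0, r1:14, r2:8, r3:6, r4:4, r5:65528}

r0=0 r1=14 r2=8 r3=6 r4=4 r5=65528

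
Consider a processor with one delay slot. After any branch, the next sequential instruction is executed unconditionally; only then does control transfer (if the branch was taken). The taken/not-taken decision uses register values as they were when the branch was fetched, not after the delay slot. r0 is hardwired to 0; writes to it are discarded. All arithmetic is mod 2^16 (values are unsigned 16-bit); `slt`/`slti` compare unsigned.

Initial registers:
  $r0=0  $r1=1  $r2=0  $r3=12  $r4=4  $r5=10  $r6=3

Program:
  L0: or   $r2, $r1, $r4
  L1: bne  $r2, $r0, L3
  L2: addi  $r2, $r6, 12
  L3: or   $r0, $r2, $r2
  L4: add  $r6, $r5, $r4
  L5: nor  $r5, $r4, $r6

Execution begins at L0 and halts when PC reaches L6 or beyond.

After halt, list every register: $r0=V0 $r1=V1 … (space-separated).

$r0=0 $r1=1 $r2=15 $r3=12 $r4=4 $r5=65521 $r6=14

[0] or   $r2, $r1, $r4  →  {$r0:0, $r1:1, $r2:5, $r3:12, $r4:4, $r5:10, $r6:3}
[1] bne  $r2, $r0, L3  →  {$r0:0, $r1:1, $r2:5, $r3:12, $r4:4, $r5:10, $r6:3}  ⟨branch taken⟩
[2] addi  $r2, $r6, 12  →  {$r0:0, $r1:1, $r2:15, $r3:12, $r4:4, $r5:10, $r6:3}
[3] or   $r0, $r2, $r2  →  {$r0:0, $r1:1, $r2:15, $r3:12, $r4:4, $r5:10, $r6:3}
[4] add  $r6, $r5, $r4  →  {$r0:0, $r1:1, $r2:15, $r3:12, $r4:4, $r5:10, $r6:14}
[5] nor  $r5, $r4, $r6  →  {$r0:0, $r1:1, $r2:15, $r3:12, $r4:4, $r5:65521, $r6:14}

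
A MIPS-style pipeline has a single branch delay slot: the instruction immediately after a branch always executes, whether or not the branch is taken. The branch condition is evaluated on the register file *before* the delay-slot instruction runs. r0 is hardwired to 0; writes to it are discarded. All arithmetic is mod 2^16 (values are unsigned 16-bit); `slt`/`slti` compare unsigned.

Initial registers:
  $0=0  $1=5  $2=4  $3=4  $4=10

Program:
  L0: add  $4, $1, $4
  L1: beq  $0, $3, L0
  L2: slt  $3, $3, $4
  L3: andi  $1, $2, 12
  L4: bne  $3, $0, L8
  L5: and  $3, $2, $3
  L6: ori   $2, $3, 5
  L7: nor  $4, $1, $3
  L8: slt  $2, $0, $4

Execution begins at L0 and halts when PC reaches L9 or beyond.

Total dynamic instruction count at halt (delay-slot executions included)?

7

  step pc=0: add  $4, $1, $4  regs=(0,5,4,4,15)
  step pc=1: beq  $0, $3, L0  cond=F  regs=(0,5,4,4,15)
  step pc=2: slt  $3, $3, $4  regs=(0,5,4,1,15)
  step pc=3: andi  $1, $2, 12  regs=(0,4,4,1,15)
  step pc=4: bne  $3, $0, L8  cond=T  regs=(0,4,4,1,15)
  step pc=5: and  $3, $2, $3  regs=(0,4,4,0,15)
  step pc=8: slt  $2, $0, $4  regs=(0,4,1,0,15)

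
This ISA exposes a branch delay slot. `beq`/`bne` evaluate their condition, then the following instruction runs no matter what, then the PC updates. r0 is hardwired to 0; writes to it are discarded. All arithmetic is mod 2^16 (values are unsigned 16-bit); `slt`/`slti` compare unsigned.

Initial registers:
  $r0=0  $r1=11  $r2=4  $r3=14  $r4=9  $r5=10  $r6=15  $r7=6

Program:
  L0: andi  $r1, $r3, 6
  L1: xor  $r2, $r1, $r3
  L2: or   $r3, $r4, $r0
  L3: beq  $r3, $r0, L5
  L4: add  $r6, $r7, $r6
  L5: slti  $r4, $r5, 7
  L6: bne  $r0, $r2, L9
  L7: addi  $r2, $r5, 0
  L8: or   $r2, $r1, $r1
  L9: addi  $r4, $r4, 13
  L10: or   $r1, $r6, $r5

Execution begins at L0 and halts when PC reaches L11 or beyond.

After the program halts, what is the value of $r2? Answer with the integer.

#0 andi  $r1, $r3, 6 ; 0/6/4/14/9/10/15/6
#1 xor  $r2, $r1, $r3 ; 0/6/8/14/9/10/15/6
#2 or   $r3, $r4, $r0 ; 0/6/8/9/9/10/15/6
#3 beq  $r3, $r0, L5 ; 0/6/8/9/9/10/15/6 ; →fallthru
#4 add  $r6, $r7, $r6 ; 0/6/8/9/9/10/21/6
#5 slti  $r4, $r5, 7 ; 0/6/8/9/0/10/21/6
#6 bne  $r0, $r2, L9 ; 0/6/8/9/0/10/21/6 ; →target
#7 addi  $r2, $r5, 0 ; 0/6/10/9/0/10/21/6
#9 addi  $r4, $r4, 13 ; 0/6/10/9/13/10/21/6
#10 or   $r1, $r6, $r5 ; 0/31/10/9/13/10/21/6

10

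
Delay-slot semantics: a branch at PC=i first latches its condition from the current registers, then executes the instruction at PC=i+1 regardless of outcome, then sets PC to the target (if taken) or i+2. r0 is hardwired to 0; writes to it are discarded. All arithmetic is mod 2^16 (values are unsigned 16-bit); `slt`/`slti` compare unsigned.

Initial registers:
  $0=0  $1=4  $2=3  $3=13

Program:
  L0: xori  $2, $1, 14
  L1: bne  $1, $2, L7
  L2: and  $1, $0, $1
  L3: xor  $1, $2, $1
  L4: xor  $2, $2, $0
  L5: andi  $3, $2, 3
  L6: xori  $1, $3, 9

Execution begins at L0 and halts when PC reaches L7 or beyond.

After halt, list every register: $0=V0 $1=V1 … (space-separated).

$0=0 $1=0 $2=10 $3=13

  step pc=0: xori  $2, $1, 14  regs=(0,4,10,13)
  step pc=1: bne  $1, $2, L7  cond=T  regs=(0,4,10,13)
  step pc=2: and  $1, $0, $1  regs=(0,0,10,13)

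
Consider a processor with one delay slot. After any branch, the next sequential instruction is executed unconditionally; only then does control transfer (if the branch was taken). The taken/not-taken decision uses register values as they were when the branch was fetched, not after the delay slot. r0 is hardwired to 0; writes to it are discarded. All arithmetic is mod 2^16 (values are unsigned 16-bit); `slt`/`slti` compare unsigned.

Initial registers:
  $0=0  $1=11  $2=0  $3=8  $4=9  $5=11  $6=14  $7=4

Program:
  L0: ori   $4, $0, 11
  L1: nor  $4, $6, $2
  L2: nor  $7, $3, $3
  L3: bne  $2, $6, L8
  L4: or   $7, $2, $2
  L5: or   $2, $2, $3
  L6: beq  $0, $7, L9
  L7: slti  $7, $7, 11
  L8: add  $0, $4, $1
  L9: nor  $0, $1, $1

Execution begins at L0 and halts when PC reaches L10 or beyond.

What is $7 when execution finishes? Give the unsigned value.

  step pc=0: ori   $4, $0, 11  regs=(0,11,0,8,11,11,14,4)
  step pc=1: nor  $4, $6, $2  regs=(0,11,0,8,65521,11,14,4)
  step pc=2: nor  $7, $3, $3  regs=(0,11,0,8,65521,11,14,65527)
  step pc=3: bne  $2, $6, L8  cond=T  regs=(0,11,0,8,65521,11,14,65527)
  step pc=4: or   $7, $2, $2  regs=(0,11,0,8,65521,11,14,0)
  step pc=8: add  $0, $4, $1  regs=(0,11,0,8,65521,11,14,0)
  step pc=9: nor  $0, $1, $1  regs=(0,11,0,8,65521,11,14,0)

0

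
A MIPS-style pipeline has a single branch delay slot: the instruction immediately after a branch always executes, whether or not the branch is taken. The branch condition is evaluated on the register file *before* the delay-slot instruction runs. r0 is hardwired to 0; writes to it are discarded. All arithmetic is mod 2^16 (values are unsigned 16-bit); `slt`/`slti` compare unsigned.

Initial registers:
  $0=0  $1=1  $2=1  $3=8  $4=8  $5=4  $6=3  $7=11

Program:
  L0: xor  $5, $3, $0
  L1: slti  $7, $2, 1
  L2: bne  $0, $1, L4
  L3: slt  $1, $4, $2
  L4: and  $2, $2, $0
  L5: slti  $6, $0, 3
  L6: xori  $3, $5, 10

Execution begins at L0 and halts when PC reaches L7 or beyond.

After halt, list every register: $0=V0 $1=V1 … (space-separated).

$0=0 $1=0 $2=0 $3=2 $4=8 $5=8 $6=1 $7=0

PC=0  xor  $5, $3, $0        | $0=0 $1=1 $2=1 $3=8 $4=8 $5=8 $6=3 $7=11
PC=1  slti  $7, $2, 1        | $0=0 $1=1 $2=1 $3=8 $4=8 $5=8 $6=3 $7=0
PC=2  bne  $0, $1, L4        | $0=0 $1=1 $2=1 $3=8 $4=8 $5=8 $6=3 $7=0  [TAKEN]
PC=3  slt  $1, $4, $2        | $0=0 $1=0 $2=1 $3=8 $4=8 $5=8 $6=3 $7=0
PC=4  and  $2, $2, $0        | $0=0 $1=0 $2=0 $3=8 $4=8 $5=8 $6=3 $7=0
PC=5  slti  $6, $0, 3        | $0=0 $1=0 $2=0 $3=8 $4=8 $5=8 $6=1 $7=0
PC=6  xori  $3, $5, 10       | $0=0 $1=0 $2=0 $3=2 $4=8 $5=8 $6=1 $7=0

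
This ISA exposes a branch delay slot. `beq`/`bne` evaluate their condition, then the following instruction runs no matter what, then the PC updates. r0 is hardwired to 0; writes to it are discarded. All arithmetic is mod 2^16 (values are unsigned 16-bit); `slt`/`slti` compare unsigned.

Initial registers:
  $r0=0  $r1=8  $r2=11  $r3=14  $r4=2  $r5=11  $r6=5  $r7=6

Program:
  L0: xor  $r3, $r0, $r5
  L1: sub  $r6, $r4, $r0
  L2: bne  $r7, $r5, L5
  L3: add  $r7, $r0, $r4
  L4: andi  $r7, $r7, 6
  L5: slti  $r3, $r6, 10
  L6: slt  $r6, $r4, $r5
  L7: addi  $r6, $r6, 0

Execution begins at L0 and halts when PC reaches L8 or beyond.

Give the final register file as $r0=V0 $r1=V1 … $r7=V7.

$r0=0 $r1=8 $r2=11 $r3=1 $r4=2 $r5=11 $r6=1 $r7=2

PC=0  xor  $r3, $r0, $r5     | $r0=0 $r1=8 $r2=11 $r3=11 $r4=2 $r5=11 $r6=5 $r7=6
PC=1  sub  $r6, $r4, $r0     | $r0=0 $r1=8 $r2=11 $r3=11 $r4=2 $r5=11 $r6=2 $r7=6
PC=2  bne  $r7, $r5, L5      | $r0=0 $r1=8 $r2=11 $r3=11 $r4=2 $r5=11 $r6=2 $r7=6  [TAKEN]
PC=3  add  $r7, $r0, $r4     | $r0=0 $r1=8 $r2=11 $r3=11 $r4=2 $r5=11 $r6=2 $r7=2
PC=5  slti  $r3, $r6, 10     | $r0=0 $r1=8 $r2=11 $r3=1 $r4=2 $r5=11 $r6=2 $r7=2
PC=6  slt  $r6, $r4, $r5     | $r0=0 $r1=8 $r2=11 $r3=1 $r4=2 $r5=11 $r6=1 $r7=2
PC=7  addi  $r6, $r6, 0      | $r0=0 $r1=8 $r2=11 $r3=1 $r4=2 $r5=11 $r6=1 $r7=2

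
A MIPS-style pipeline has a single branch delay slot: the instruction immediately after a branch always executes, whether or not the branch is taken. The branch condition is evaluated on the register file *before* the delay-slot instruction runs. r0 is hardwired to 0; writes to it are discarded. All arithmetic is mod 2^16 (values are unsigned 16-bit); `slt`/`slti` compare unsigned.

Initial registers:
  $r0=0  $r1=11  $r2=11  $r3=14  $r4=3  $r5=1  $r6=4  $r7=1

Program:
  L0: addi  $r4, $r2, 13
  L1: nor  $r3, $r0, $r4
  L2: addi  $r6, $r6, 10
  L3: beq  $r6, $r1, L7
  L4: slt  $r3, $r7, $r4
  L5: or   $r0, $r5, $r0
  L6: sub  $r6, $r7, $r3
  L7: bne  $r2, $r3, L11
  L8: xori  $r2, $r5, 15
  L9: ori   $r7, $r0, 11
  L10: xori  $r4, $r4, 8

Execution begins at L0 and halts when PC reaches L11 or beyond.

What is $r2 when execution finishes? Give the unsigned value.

14

  step pc=0: addi  $r4, $r2, 13  regs=(0,11,11,14,24,1,4,1)
  step pc=1: nor  $r3, $r0, $r4  regs=(0,11,11,65511,24,1,4,1)
  step pc=2: addi  $r6, $r6, 10  regs=(0,11,11,65511,24,1,14,1)
  step pc=3: beq  $r6, $r1, L7  cond=F  regs=(0,11,11,65511,24,1,14,1)
  step pc=4: slt  $r3, $r7, $r4  regs=(0,11,11,1,24,1,14,1)
  step pc=5: or   $r0, $r5, $r0  regs=(0,11,11,1,24,1,14,1)
  step pc=6: sub  $r6, $r7, $r3  regs=(0,11,11,1,24,1,0,1)
  step pc=7: bne  $r2, $r3, L11  cond=T  regs=(0,11,11,1,24,1,0,1)
  step pc=8: xori  $r2, $r5, 15  regs=(0,11,14,1,24,1,0,1)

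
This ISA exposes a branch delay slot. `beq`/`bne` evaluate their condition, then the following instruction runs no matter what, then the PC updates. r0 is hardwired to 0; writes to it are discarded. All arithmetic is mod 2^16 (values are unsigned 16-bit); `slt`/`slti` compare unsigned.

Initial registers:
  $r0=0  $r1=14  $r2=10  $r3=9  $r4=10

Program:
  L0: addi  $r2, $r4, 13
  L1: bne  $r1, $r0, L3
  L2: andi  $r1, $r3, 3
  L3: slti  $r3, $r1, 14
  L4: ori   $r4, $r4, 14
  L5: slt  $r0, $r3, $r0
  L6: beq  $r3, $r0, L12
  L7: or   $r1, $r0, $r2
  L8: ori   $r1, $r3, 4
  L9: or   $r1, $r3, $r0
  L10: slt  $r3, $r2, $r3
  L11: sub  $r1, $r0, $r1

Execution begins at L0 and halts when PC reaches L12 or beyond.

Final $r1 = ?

#0 addi  $r2, $r4, 13 ; 0/14/23/9/10
#1 bne  $r1, $r0, L3 ; 0/14/23/9/10 ; →target
#2 andi  $r1, $r3, 3 ; 0/1/23/9/10
#3 slti  $r3, $r1, 14 ; 0/1/23/1/10
#4 ori   $r4, $r4, 14 ; 0/1/23/1/14
#5 slt  $r0, $r3, $r0 ; 0/1/23/1/14
#6 beq  $r3, $r0, L12 ; 0/1/23/1/14 ; →fallthru
#7 or   $r1, $r0, $r2 ; 0/23/23/1/14
#8 ori   $r1, $r3, 4 ; 0/5/23/1/14
#9 or   $r1, $r3, $r0 ; 0/1/23/1/14
#10 slt  $r3, $r2, $r3 ; 0/1/23/0/14
#11 sub  $r1, $r0, $r1 ; 0/65535/23/0/14

65535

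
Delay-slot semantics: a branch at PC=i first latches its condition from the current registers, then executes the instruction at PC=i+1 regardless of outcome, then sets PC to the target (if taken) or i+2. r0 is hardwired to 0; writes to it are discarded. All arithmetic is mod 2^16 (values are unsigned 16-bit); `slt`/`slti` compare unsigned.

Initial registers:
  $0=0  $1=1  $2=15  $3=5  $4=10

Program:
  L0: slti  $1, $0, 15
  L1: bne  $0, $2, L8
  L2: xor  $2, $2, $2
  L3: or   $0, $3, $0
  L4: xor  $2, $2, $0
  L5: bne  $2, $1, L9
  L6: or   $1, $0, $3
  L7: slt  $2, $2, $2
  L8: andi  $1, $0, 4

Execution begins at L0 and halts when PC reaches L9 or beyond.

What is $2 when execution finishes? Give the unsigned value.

0

#0 slti  $1, $0, 15 ; 0/1/15/5/10
#1 bne  $0, $2, L8 ; 0/1/15/5/10 ; →target
#2 xor  $2, $2, $2 ; 0/1/0/5/10
#8 andi  $1, $0, 4 ; 0/0/0/5/10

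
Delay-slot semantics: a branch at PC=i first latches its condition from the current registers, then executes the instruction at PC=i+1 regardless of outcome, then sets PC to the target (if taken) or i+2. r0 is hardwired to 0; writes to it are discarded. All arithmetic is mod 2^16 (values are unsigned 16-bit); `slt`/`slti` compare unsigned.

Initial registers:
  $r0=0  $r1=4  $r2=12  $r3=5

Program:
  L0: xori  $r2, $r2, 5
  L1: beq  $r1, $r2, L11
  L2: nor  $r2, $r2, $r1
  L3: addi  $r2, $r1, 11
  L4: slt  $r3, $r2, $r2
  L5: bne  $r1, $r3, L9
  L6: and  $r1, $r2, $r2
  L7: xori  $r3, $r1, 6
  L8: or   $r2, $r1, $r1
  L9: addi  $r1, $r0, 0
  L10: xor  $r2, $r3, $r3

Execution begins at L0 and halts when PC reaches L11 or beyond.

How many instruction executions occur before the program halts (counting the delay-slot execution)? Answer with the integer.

9

[0] xori  $r2, $r2, 5  →  {$r0:0, $r1:4, $r2:9, $r3:5}
[1] beq  $r1, $r2, L11  →  {$r0:0, $r1:4, $r2:9, $r3:5}  ⟨branch fallthrough⟩
[2] nor  $r2, $r2, $r1  →  {$r0:0, $r1:4, $r2:65522, $r3:5}
[3] addi  $r2, $r1, 11  →  {$r0:0, $r1:4, $r2:15, $r3:5}
[4] slt  $r3, $r2, $r2  →  {$r0:0, $r1:4, $r2:15, $r3:0}
[5] bne  $r1, $r3, L9  →  {$r0:0, $r1:4, $r2:15, $r3:0}  ⟨branch taken⟩
[6] and  $r1, $r2, $r2  →  {$r0:0, $r1:15, $r2:15, $r3:0}
[9] addi  $r1, $r0, 0  →  {$r0:0, $r1:0, $r2:15, $r3:0}
[10] xor  $r2, $r3, $r3  →  {$r0:0, $r1:0, $r2:0, $r3:0}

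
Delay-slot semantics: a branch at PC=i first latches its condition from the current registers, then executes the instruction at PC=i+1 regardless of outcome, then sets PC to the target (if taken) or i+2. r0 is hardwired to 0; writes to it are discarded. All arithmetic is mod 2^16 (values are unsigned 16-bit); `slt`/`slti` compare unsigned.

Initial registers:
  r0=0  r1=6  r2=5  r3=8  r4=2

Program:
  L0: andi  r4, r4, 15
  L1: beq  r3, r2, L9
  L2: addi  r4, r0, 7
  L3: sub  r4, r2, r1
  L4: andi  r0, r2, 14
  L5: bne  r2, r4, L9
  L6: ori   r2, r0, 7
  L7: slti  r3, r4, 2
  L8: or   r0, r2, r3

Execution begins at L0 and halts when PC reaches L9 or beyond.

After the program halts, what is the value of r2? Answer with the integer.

  step pc=0: andi  r4, r4, 15  regs=(0,6,5,8,2)
  step pc=1: beq  r3, r2, L9  cond=F  regs=(0,6,5,8,2)
  step pc=2: addi  r4, r0, 7  regs=(0,6,5,8,7)
  step pc=3: sub  r4, r2, r1  regs=(0,6,5,8,65535)
  step pc=4: andi  r0, r2, 14  regs=(0,6,5,8,65535)
  step pc=5: bne  r2, r4, L9  cond=T  regs=(0,6,5,8,65535)
  step pc=6: ori   r2, r0, 7  regs=(0,6,7,8,65535)

7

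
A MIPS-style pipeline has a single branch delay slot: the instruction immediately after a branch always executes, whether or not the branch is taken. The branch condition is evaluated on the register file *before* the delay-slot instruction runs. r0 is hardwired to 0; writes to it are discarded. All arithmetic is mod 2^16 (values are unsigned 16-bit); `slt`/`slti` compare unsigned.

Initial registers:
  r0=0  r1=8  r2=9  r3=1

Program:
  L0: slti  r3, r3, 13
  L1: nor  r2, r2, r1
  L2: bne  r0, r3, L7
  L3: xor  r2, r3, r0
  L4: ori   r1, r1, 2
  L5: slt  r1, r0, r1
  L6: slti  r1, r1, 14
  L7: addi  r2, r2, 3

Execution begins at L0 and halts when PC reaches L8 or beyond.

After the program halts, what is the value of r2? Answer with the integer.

4

[0] slti  r3, r3, 13  →  {r0:0, r1:8, r2:9, r3:1}
[1] nor  r2, r2, r1  →  {r0:0, r1:8, r2:65526, r3:1}
[2] bne  r0, r3, L7  →  {r0:0, r1:8, r2:65526, r3:1}  ⟨branch taken⟩
[3] xor  r2, r3, r0  →  {r0:0, r1:8, r2:1, r3:1}
[7] addi  r2, r2, 3  →  {r0:0, r1:8, r2:4, r3:1}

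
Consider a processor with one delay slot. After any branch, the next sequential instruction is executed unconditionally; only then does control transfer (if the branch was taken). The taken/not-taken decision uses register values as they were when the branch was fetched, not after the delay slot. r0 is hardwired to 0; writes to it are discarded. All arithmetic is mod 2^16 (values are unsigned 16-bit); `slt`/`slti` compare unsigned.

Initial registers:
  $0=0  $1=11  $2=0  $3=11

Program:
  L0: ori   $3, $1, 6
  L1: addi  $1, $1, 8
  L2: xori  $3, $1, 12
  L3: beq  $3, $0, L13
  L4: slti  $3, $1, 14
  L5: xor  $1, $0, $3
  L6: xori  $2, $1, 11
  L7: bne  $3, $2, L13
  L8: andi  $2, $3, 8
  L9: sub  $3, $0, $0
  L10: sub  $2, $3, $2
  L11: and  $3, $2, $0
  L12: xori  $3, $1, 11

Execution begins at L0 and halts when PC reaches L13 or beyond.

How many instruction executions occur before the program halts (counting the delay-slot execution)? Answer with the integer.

9

PC=0  ori   $3, $1, 6        | $0=0 $1=11 $2=0 $3=15
PC=1  addi  $1, $1, 8        | $0=0 $1=19 $2=0 $3=15
PC=2  xori  $3, $1, 12       | $0=0 $1=19 $2=0 $3=31
PC=3  beq  $3, $0, L13       | $0=0 $1=19 $2=0 $3=31  [not taken]
PC=4  slti  $3, $1, 14       | $0=0 $1=19 $2=0 $3=0
PC=5  xor  $1, $0, $3        | $0=0 $1=0 $2=0 $3=0
PC=6  xori  $2, $1, 11       | $0=0 $1=0 $2=11 $3=0
PC=7  bne  $3, $2, L13       | $0=0 $1=0 $2=11 $3=0  [TAKEN]
PC=8  andi  $2, $3, 8        | $0=0 $1=0 $2=0 $3=0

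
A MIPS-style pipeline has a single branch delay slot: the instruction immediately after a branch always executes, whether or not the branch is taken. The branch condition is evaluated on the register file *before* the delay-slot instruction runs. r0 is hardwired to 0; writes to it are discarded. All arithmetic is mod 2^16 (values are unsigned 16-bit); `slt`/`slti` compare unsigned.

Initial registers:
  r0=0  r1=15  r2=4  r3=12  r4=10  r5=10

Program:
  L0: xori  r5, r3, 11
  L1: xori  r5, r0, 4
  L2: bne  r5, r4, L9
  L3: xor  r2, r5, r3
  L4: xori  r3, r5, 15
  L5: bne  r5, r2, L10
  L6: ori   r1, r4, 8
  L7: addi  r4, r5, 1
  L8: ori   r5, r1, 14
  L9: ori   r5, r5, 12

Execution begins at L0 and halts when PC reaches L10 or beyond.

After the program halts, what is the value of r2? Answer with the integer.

8

[0] xori  r5, r3, 11  →  {r0:0, r1:15, r2:4, r3:12, r4:10, r5:7}
[1] xori  r5, r0, 4  →  {r0:0, r1:15, r2:4, r3:12, r4:10, r5:4}
[2] bne  r5, r4, L9  →  {r0:0, r1:15, r2:4, r3:12, r4:10, r5:4}  ⟨branch taken⟩
[3] xor  r2, r5, r3  →  {r0:0, r1:15, r2:8, r3:12, r4:10, r5:4}
[9] ori   r5, r5, 12  →  {r0:0, r1:15, r2:8, r3:12, r4:10, r5:12}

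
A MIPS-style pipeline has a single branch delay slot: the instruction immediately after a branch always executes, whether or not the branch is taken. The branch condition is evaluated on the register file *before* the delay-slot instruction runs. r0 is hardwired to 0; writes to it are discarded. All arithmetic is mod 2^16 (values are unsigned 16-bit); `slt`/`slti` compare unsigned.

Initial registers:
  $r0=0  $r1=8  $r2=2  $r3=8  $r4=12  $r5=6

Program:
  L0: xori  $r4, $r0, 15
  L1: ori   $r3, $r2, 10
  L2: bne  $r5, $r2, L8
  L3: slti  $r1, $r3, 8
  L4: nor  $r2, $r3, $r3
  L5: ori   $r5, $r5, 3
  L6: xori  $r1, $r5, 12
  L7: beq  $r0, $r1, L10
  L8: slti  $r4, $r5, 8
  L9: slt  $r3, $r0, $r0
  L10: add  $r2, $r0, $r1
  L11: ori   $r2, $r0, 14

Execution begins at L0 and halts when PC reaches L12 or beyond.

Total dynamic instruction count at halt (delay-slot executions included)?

8

#0 xori  $r4, $r0, 15 ; 0/8/2/8/15/6
#1 ori   $r3, $r2, 10 ; 0/8/2/10/15/6
#2 bne  $r5, $r2, L8 ; 0/8/2/10/15/6 ; →target
#3 slti  $r1, $r3, 8 ; 0/0/2/10/15/6
#8 slti  $r4, $r5, 8 ; 0/0/2/10/1/6
#9 slt  $r3, $r0, $r0 ; 0/0/2/0/1/6
#10 add  $r2, $r0, $r1 ; 0/0/0/0/1/6
#11 ori   $r2, $r0, 14 ; 0/0/14/0/1/6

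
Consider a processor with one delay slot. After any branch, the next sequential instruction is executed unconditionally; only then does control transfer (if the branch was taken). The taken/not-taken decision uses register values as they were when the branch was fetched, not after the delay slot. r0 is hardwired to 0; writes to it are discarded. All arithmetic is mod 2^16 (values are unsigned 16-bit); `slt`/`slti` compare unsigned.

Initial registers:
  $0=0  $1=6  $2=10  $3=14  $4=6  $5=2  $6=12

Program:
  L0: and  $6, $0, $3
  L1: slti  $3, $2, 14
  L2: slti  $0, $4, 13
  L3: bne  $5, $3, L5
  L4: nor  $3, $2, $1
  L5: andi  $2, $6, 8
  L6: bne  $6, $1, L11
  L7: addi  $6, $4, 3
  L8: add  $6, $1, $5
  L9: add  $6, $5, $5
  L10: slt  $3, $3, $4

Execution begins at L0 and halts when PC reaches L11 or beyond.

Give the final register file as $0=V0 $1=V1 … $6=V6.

$0=0 $1=6 $2=0 $3=65521 $4=6 $5=2 $6=9

PC=0  and  $6, $0, $3        | $0=0 $1=6 $2=10 $3=14 $4=6 $5=2 $6=0
PC=1  slti  $3, $2, 14       | $0=0 $1=6 $2=10 $3=1 $4=6 $5=2 $6=0
PC=2  slti  $0, $4, 13       | $0=0 $1=6 $2=10 $3=1 $4=6 $5=2 $6=0
PC=3  bne  $5, $3, L5        | $0=0 $1=6 $2=10 $3=1 $4=6 $5=2 $6=0  [TAKEN]
PC=4  nor  $3, $2, $1        | $0=0 $1=6 $2=10 $3=65521 $4=6 $5=2 $6=0
PC=5  andi  $2, $6, 8        | $0=0 $1=6 $2=0 $3=65521 $4=6 $5=2 $6=0
PC=6  bne  $6, $1, L11       | $0=0 $1=6 $2=0 $3=65521 $4=6 $5=2 $6=0  [TAKEN]
PC=7  addi  $6, $4, 3        | $0=0 $1=6 $2=0 $3=65521 $4=6 $5=2 $6=9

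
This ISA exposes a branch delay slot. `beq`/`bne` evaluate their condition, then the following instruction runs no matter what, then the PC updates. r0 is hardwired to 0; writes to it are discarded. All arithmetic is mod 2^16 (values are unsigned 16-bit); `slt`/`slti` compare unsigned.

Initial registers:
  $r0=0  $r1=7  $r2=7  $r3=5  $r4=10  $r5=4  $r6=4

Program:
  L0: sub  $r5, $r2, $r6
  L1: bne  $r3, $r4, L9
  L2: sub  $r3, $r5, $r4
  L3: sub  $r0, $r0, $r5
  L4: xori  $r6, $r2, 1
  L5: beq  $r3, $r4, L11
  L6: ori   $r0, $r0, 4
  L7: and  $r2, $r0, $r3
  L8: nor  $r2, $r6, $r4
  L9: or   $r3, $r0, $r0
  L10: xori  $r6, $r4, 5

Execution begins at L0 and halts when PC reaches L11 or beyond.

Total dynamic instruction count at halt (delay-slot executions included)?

5

PC=0  sub  $r5, $r2, $r6     | $r0=0 $r1=7 $r2=7 $r3=5 $r4=10 $r5=3 $r6=4
PC=1  bne  $r3, $r4, L9      | $r0=0 $r1=7 $r2=7 $r3=5 $r4=10 $r5=3 $r6=4  [TAKEN]
PC=2  sub  $r3, $r5, $r4     | $r0=0 $r1=7 $r2=7 $r3=65529 $r4=10 $r5=3 $r6=4
PC=9  or   $r3, $r0, $r0     | $r0=0 $r1=7 $r2=7 $r3=0 $r4=10 $r5=3 $r6=4
PC=10 xori  $r6, $r4, 5      | $r0=0 $r1=7 $r2=7 $r3=0 $r4=10 $r5=3 $r6=15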